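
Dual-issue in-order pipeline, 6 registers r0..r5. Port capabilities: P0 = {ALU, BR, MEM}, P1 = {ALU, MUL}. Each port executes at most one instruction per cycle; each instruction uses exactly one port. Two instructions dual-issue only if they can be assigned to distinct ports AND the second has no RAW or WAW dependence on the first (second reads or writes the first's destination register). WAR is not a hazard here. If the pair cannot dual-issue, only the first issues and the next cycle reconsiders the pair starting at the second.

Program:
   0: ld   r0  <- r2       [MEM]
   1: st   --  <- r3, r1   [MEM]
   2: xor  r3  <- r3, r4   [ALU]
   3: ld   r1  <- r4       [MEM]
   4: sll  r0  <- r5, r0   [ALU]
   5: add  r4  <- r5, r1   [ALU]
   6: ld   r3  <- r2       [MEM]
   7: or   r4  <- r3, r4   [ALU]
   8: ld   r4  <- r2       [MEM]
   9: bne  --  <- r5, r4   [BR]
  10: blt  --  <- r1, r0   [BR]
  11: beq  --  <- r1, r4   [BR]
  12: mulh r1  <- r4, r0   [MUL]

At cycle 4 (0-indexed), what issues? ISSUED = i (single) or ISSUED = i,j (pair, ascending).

0. ld @i0  | no-port MEM/MEM
1. st xor @i1+i2  | pair
2. ld sll @i3+i4  | pair
3. add ld @i5+i6  | pair
4. or @i7  | WAW r4
5. ld @i8  | no-port MEM/BR
6. bne @i9  | no-port BR/BR
7. blt @i10  | no-port BR/BR
8. beq mulh @i11+i12  | pair

ISSUED = 7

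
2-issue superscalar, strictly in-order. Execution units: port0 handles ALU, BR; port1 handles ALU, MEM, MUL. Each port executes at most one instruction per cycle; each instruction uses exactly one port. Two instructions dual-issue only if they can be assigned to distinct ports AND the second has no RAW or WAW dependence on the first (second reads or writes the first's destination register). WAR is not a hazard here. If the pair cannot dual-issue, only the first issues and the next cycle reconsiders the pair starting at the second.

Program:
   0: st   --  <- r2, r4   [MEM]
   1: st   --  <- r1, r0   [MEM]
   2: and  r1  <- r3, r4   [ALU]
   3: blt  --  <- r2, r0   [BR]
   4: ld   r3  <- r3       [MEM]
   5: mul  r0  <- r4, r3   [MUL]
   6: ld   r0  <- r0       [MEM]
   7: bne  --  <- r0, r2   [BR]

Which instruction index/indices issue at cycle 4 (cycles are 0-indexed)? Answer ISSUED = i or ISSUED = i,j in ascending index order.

t=0 i0:st ; no-port MEM/MEM
t=1 i1&i2:st+and ; pair
t=2 i3&i4:blt+ld ; pair
t=3 i5:mul ; no-port MUL/MEM
t=4 i6:ld ; RAW r0
t=5 i7:bne ; tail

ISSUED = 6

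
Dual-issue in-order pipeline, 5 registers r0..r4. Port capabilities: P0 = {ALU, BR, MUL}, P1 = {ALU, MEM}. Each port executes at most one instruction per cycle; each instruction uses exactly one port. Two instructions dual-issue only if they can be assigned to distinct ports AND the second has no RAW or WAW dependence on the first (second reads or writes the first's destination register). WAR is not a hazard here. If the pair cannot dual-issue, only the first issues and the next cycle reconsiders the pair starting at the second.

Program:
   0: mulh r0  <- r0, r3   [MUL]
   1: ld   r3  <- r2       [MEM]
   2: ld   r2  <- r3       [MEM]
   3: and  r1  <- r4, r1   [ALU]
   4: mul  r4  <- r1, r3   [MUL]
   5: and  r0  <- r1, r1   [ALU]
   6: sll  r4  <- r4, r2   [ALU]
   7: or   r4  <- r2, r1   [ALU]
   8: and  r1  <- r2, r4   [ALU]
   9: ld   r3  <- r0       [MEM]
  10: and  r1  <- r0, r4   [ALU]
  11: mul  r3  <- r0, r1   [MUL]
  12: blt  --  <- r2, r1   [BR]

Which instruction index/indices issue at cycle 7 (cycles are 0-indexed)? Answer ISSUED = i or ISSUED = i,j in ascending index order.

c0: i0,i1 mulh.MUL;ld.MEM  pair
c1: i2,i3 ld.MEM;and.ALU  pair
c2: i4,i5 mul.MUL;and.ALU  pair
c3: i6 sll.ALU  WAW r4
c4: i7 or.ALU  RAW r4
c5: i8,i9 and.ALU;ld.MEM  pair
c6: i10 and.ALU  RAW r1
c7: i11 mul.MUL  no-port MUL/BR
c8: i12 blt.BR  tail

ISSUED = 11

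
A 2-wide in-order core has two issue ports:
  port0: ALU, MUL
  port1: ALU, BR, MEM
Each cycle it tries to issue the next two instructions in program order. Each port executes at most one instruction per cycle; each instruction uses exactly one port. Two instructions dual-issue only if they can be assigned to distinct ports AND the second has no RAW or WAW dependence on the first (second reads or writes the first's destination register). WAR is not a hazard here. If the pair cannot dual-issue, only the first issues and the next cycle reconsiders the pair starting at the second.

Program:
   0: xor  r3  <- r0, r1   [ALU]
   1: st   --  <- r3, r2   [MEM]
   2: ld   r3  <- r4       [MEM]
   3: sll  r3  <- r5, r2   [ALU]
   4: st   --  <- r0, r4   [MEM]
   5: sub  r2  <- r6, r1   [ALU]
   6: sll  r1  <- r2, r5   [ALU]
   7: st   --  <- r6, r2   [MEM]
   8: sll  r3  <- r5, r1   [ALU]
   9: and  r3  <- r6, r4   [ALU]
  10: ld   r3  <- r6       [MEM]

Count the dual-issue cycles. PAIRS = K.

PAIRS = 2

[0] i0  xor  -- RAW r3
[1] i1  st  -- no-port MEM/MEM
[2] i2  ld  -- WAW r3
[3] i3,i4  sll;st  -- 2-wide
[4] i5  sub  -- RAW r2
[5] i6,i7  sll;st  -- 2-wide
[6] i8  sll  -- WAW r3
[7] i9  and  -- WAW r3
[8] i10  ld  -- tail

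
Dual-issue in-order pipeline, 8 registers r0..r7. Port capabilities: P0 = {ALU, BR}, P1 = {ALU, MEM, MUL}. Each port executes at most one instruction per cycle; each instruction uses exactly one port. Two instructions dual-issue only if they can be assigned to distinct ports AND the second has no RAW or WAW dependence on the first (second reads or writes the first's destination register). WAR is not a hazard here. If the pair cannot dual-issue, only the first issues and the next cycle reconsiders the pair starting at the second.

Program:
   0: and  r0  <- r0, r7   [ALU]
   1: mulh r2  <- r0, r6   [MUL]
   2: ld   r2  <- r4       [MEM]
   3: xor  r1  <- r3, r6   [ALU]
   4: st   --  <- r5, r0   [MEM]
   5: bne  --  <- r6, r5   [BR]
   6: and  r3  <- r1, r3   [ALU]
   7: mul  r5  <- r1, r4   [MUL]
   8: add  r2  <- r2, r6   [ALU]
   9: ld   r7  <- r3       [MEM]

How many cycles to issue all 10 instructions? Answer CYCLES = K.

CYCLES = 6

t=0 i0:and.ALU ; RAW r0
t=1 i1:mulh.MUL ; no-port MUL/MEM
t=2 i2&i3:ld.MEM+xor.ALU ; 2-wide
t=3 i4&i5:st.MEM+bne.BR ; 2-wide
t=4 i6&i7:and.ALU+mul.MUL ; 2-wide
t=5 i8&i9:add.ALU+ld.MEM ; 2-wide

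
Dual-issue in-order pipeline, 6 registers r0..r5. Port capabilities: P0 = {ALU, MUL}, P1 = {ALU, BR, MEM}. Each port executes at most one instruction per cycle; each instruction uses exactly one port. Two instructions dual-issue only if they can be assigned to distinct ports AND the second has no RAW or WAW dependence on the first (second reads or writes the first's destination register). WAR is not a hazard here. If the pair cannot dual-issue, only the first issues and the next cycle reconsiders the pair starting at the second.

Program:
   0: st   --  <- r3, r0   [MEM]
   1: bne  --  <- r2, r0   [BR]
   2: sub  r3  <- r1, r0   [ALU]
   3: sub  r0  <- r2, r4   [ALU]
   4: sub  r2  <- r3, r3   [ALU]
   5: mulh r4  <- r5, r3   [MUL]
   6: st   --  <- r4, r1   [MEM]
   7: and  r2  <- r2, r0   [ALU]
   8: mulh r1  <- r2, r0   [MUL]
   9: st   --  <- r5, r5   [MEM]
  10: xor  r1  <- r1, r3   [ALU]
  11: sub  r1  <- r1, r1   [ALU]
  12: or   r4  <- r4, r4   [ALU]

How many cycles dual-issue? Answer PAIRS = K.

PAIRS = 5

[0] i0  st.MEM  -- no-port MEM/BR
[1] i1,i2  bne.BR/sub.ALU  -- pair
[2] i3,i4  sub.ALU/sub.ALU  -- pair
[3] i5  mulh.MUL  -- RAW r4
[4] i6,i7  st.MEM/and.ALU  -- pair
[5] i8,i9  mulh.MUL/st.MEM  -- pair
[6] i10  xor.ALU  -- RAW+WAW r1
[7] i11,i12  sub.ALU/or.ALU  -- pair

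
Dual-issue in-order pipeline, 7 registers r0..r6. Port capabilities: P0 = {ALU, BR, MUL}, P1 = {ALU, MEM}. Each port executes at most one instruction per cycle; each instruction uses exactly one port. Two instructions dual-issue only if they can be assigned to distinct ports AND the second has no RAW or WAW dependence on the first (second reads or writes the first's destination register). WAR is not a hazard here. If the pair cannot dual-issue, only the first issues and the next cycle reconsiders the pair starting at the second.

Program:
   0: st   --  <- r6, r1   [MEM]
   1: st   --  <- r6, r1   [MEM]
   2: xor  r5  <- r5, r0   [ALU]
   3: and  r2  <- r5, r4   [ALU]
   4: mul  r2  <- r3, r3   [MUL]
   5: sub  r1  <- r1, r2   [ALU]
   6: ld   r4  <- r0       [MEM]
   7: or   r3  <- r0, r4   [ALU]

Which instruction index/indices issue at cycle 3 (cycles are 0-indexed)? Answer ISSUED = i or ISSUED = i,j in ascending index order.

t=0 i0:st ; no-port MEM/MEM
t=1 i1+i2:st+xor ; pair
t=2 i3:and ; WAW r2
t=3 i4:mul ; RAW r2
t=4 i5+i6:sub+ld ; pair
t=5 i7:or ; tail

ISSUED = 4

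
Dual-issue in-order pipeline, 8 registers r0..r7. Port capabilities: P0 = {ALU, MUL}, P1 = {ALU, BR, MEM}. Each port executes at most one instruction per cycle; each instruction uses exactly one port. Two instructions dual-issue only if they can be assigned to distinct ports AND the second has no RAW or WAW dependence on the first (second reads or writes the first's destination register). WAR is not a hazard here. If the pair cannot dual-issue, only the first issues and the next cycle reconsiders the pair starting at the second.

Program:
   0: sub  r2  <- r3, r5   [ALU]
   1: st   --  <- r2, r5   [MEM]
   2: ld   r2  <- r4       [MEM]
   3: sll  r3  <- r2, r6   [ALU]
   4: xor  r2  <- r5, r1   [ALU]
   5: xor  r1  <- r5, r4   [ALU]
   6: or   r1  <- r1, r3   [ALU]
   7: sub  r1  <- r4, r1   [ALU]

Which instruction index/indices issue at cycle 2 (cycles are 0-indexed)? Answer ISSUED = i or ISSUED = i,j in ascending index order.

#0 head=0: sub.ALU i0 RAW r2
#1 head=1: st.MEM i1 no-port MEM/MEM
#2 head=2: ld.MEM i2 RAW r2
#3 head=3: sll.ALU+xor.ALU i3,i4 pair
#4 head=5: xor.ALU i5 RAW+WAW r1
#5 head=6: or.ALU i6 RAW+WAW r1
#6 head=7: sub.ALU i7 tail

ISSUED = 2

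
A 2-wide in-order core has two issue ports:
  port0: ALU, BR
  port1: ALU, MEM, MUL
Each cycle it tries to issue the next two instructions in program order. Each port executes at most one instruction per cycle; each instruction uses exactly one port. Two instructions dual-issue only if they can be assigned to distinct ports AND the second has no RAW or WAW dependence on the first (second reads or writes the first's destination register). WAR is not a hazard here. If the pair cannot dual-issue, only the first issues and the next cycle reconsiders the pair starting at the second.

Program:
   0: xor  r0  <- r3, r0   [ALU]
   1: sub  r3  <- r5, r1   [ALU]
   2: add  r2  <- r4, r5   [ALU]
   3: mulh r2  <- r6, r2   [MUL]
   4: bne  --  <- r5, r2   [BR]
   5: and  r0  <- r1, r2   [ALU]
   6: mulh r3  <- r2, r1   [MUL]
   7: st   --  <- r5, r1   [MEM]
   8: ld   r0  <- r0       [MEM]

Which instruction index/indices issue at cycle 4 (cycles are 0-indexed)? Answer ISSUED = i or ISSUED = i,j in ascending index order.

0. xor+sub @i0/i1  | dual
1. add @i2  | RAW+WAW r2
2. mulh @i3  | RAW r2
3. bne+and @i4/i5  | dual
4. mulh @i6  | no-port MUL/MEM
5. st @i7  | no-port MEM/MEM
6. ld @i8  | tail

ISSUED = 6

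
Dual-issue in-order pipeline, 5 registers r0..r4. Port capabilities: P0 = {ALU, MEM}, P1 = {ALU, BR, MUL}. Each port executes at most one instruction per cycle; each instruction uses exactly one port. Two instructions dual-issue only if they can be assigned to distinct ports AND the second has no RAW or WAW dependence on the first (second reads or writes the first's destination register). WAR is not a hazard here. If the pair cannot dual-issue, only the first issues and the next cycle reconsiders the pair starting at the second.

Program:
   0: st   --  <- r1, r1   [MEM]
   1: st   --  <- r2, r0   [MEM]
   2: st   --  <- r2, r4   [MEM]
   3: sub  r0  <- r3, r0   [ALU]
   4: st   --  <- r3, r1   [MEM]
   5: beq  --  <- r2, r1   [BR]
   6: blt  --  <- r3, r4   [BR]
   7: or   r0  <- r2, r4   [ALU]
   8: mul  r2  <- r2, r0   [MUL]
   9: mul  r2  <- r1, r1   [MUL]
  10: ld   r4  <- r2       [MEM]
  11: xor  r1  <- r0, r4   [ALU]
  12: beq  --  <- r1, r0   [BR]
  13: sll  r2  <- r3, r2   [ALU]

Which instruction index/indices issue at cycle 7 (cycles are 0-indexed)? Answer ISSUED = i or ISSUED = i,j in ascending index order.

ISSUED = 10

c0: i0 st.MEM  no-port MEM/MEM
c1: i1 st.MEM  no-port MEM/MEM
c2: i2+i3 st.MEM/sub.ALU  pair
c3: i4+i5 st.MEM/beq.BR  pair
c4: i6+i7 blt.BR/or.ALU  pair
c5: i8 mul.MUL  no-port MUL/MUL
c6: i9 mul.MUL  RAW r2
c7: i10 ld.MEM  RAW r4
c8: i11 xor.ALU  RAW r1
c9: i12+i13 beq.BR/sll.ALU  pair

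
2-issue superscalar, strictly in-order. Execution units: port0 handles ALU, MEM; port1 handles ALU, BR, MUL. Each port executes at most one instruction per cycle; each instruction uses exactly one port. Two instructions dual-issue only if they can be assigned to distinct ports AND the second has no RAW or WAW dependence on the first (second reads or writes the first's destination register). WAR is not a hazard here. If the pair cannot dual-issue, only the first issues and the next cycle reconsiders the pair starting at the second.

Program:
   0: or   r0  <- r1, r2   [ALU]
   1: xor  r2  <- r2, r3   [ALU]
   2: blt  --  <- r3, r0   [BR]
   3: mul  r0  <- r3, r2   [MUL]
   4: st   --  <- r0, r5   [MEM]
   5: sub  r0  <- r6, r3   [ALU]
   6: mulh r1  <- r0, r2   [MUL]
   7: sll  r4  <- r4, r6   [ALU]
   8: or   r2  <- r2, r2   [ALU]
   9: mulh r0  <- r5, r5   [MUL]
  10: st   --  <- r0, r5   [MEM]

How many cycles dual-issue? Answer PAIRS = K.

PAIRS = 4

0. or/xor @i0,i1  | pair
1. blt @i2  | no-port BR/MUL
2. mul @i3  | RAW r0
3. st/sub @i4,i5  | pair
4. mulh/sll @i6,i7  | pair
5. or/mulh @i8,i9  | pair
6. st @i10  | tail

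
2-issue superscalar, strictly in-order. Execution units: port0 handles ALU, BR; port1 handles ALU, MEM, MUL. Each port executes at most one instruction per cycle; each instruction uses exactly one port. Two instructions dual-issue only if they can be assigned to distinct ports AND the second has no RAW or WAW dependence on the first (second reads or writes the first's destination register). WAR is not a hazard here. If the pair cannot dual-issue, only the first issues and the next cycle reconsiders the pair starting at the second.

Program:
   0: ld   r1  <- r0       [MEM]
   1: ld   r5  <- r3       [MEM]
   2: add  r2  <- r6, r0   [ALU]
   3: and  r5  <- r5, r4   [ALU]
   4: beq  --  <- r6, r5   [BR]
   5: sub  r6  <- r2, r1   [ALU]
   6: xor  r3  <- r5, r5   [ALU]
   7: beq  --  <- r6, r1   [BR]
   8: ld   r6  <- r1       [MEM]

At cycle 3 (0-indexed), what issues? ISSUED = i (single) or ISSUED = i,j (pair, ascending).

ISSUED = 4,5

#0 head=0: ld i0 no-port MEM/MEM
#1 head=1: ld+add i1+i2 dual
#2 head=3: and i3 RAW r5
#3 head=4: beq+sub i4+i5 dual
#4 head=6: xor+beq i6+i7 dual
#5 head=8: ld i8 tail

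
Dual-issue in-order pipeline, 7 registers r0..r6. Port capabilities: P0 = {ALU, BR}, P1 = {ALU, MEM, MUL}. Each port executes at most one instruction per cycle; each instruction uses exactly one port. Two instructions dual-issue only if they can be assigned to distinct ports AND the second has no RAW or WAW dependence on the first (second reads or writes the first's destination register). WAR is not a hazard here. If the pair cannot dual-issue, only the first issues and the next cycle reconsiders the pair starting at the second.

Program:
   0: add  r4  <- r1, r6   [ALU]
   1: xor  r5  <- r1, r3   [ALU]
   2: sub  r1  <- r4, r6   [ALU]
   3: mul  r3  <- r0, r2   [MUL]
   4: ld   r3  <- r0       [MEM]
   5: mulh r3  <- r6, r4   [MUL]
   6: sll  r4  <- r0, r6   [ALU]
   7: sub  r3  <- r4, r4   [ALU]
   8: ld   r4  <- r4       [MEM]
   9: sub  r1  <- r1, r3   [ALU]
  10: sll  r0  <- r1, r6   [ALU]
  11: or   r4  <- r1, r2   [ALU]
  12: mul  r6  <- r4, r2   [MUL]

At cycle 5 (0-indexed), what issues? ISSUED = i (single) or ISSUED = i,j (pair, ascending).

ISSUED = 9

t=0 i0/i1:add.ALU/xor.ALU ; pair
t=1 i2/i3:sub.ALU/mul.MUL ; pair
t=2 i4:ld.MEM ; no-port MEM/MUL
t=3 i5/i6:mulh.MUL/sll.ALU ; pair
t=4 i7/i8:sub.ALU/ld.MEM ; pair
t=5 i9:sub.ALU ; RAW r1
t=6 i10/i11:sll.ALU/or.ALU ; pair
t=7 i12:mul.MUL ; tail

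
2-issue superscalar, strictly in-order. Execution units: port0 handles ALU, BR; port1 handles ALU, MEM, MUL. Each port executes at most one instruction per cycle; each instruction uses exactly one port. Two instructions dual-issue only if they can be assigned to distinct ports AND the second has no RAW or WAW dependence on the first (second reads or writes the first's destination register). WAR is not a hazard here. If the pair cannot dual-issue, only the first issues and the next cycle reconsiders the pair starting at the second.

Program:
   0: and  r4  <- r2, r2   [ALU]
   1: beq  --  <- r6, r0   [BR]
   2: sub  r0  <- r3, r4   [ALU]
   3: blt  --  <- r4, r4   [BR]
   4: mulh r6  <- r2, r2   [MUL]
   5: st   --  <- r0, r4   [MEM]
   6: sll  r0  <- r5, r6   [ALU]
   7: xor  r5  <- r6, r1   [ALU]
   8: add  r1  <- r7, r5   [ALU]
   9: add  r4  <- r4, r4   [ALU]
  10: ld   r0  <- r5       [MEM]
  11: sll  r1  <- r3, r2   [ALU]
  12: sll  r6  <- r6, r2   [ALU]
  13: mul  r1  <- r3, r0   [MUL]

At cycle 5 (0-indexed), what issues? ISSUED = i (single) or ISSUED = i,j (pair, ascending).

[0] i0/i1  and.ALU;beq.BR  -- dual
[1] i2/i3  sub.ALU;blt.BR  -- dual
[2] i4  mulh.MUL  -- no-port MUL/MEM
[3] i5/i6  st.MEM;sll.ALU  -- dual
[4] i7  xor.ALU  -- RAW r5
[5] i8/i9  add.ALU;add.ALU  -- dual
[6] i10/i11  ld.MEM;sll.ALU  -- dual
[7] i12/i13  sll.ALU;mul.MUL  -- dual

ISSUED = 8,9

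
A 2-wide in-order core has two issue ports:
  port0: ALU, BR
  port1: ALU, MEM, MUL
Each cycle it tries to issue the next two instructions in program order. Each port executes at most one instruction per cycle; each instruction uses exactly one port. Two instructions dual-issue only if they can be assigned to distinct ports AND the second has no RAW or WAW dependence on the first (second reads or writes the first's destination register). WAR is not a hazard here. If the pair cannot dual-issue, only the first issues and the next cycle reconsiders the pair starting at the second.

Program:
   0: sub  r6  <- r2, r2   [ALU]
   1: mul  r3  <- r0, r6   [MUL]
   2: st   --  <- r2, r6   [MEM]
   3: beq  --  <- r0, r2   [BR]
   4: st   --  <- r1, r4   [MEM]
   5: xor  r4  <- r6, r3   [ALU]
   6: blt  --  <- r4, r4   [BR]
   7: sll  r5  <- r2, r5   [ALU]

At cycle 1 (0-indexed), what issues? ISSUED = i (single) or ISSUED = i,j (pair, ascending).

#0 head=0: sub.ALU i0 RAW r6
#1 head=1: mul.MUL i1 no-port MUL/MEM
#2 head=2: st.MEM/beq.BR i2&i3 dual
#3 head=4: st.MEM/xor.ALU i4&i5 dual
#4 head=6: blt.BR/sll.ALU i6&i7 dual

ISSUED = 1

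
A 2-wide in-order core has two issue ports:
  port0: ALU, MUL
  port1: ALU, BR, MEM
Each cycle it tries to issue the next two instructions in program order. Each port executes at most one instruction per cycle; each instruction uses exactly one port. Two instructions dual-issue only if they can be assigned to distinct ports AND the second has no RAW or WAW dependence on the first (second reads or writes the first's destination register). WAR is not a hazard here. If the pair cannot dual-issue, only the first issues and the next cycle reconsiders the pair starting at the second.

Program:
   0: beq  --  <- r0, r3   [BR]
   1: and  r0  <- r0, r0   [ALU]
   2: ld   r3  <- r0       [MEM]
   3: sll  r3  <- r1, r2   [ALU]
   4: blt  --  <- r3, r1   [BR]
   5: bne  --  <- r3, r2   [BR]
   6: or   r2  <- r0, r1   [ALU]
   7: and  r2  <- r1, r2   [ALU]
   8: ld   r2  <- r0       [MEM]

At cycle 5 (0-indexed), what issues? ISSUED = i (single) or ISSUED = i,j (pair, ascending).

0. beq+and @i0,i1  | 2-wide
1. ld @i2  | WAW r3
2. sll @i3  | RAW r3
3. blt @i4  | no-port BR/BR
4. bne+or @i5,i6  | 2-wide
5. and @i7  | WAW r2
6. ld @i8  | tail

ISSUED = 7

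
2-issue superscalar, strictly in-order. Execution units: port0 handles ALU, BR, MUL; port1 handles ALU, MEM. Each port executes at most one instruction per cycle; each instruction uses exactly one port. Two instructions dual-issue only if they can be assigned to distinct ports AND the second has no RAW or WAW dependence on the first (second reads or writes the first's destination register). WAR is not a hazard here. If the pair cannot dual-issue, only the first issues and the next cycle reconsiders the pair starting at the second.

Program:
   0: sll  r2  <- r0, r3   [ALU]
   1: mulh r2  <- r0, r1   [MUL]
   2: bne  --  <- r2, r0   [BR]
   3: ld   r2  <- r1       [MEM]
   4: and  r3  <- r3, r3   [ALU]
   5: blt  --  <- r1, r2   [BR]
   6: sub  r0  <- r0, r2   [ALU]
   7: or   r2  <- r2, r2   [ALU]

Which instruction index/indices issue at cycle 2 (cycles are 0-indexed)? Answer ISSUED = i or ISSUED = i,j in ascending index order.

ISSUED = 2,3

[0] i0  sll  -- WAW r2
[1] i1  mulh  -- no-port MUL/BR
[2] i2,i3  bne/ld  -- dual
[3] i4,i5  and/blt  -- dual
[4] i6,i7  sub/or  -- dual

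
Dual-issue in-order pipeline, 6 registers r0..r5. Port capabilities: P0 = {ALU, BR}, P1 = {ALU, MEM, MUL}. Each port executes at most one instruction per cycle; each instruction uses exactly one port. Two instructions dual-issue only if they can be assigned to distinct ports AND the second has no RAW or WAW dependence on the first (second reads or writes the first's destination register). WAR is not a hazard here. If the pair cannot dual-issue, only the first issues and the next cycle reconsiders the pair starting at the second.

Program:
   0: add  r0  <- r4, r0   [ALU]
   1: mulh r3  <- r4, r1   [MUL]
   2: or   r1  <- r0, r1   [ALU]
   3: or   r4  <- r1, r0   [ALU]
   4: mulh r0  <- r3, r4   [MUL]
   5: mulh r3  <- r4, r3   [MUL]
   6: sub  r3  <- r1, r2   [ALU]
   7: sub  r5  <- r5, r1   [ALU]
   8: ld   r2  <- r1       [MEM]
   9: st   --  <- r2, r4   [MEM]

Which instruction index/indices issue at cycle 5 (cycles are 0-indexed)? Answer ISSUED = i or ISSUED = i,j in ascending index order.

ISSUED = 6,7

t=0 i0+i1:add;mulh ; dual
t=1 i2:or ; RAW r1
t=2 i3:or ; RAW r4
t=3 i4:mulh ; no-port MUL/MUL
t=4 i5:mulh ; WAW r3
t=5 i6+i7:sub;sub ; dual
t=6 i8:ld ; no-port MEM/MEM
t=7 i9:st ; tail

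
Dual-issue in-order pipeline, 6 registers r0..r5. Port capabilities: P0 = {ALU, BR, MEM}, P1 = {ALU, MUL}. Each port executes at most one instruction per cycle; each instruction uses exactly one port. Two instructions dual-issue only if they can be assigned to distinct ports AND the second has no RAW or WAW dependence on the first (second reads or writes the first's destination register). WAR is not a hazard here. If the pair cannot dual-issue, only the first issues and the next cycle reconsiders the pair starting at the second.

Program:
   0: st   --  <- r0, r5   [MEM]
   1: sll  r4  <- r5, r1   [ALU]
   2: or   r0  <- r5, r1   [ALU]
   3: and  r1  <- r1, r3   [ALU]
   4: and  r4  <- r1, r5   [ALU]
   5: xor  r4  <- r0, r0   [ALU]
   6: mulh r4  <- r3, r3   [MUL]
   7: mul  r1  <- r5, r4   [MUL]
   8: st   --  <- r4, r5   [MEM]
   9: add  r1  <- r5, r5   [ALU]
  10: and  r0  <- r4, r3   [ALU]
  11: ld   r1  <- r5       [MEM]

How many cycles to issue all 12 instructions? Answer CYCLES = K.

CYCLES = 8

  cy0 -> i0,i1 (st+sll) dual
  cy1 -> i2,i3 (or+and) dual
  cy2 -> i4 (and) WAW r4
  cy3 -> i5 (xor) WAW r4
  cy4 -> i6 (mulh) no-port MUL/MUL
  cy5 -> i7,i8 (mul+st) dual
  cy6 -> i9,i10 (add+and) dual
  cy7 -> i11 (ld) tail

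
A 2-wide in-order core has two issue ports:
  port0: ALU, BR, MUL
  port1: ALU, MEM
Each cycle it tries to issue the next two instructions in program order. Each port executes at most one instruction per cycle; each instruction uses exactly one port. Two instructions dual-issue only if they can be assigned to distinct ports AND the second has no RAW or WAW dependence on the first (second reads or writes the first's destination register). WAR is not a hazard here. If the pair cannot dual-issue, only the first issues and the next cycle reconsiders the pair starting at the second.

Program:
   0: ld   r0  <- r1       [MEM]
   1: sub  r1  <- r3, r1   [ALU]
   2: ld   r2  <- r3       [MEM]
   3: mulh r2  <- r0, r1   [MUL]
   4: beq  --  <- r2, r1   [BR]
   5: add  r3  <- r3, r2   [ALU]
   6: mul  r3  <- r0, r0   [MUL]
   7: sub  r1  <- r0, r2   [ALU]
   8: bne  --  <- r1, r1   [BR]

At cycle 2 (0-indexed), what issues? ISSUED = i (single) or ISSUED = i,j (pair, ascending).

0. ld+sub @i0+i1  | dual
1. ld @i2  | WAW r2
2. mulh @i3  | no-port MUL/BR
3. beq+add @i4+i5  | dual
4. mul+sub @i6+i7  | dual
5. bne @i8  | tail

ISSUED = 3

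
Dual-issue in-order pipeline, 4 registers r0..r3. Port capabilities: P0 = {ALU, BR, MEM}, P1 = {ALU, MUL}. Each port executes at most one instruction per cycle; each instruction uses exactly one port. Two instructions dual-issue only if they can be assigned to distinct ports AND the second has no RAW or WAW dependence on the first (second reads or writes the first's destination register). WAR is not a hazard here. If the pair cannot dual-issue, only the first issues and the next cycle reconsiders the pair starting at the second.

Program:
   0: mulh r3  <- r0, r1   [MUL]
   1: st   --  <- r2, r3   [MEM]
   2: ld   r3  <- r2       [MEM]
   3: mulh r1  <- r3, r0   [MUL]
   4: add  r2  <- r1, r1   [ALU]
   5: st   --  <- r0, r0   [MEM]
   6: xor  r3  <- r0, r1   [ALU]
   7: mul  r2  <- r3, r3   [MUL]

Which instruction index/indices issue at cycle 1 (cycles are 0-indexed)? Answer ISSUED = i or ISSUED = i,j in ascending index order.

ISSUED = 1

t=0 i0:mulh.MUL ; RAW r3
t=1 i1:st.MEM ; no-port MEM/MEM
t=2 i2:ld.MEM ; RAW r3
t=3 i3:mulh.MUL ; RAW r1
t=4 i4/i5:add.ALU st.MEM ; 2-wide
t=5 i6:xor.ALU ; RAW r3
t=6 i7:mul.MUL ; tail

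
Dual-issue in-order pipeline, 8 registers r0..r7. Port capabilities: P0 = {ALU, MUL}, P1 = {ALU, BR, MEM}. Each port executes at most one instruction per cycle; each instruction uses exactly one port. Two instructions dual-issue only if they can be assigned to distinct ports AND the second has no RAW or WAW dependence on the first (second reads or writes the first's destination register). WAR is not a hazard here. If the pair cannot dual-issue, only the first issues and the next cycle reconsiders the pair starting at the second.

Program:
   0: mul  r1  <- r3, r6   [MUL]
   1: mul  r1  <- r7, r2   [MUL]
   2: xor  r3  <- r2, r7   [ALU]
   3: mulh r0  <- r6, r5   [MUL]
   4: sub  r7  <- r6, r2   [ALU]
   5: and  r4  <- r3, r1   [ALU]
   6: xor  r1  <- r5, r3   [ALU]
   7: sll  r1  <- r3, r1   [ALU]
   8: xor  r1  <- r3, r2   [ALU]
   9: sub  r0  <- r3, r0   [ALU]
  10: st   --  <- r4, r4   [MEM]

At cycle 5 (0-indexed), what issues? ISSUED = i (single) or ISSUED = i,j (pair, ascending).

  cy0 -> i0 (mul) no-port MUL/MUL
  cy1 -> i1,i2 (mul/xor) dual
  cy2 -> i3,i4 (mulh/sub) dual
  cy3 -> i5,i6 (and/xor) dual
  cy4 -> i7 (sll) WAW r1
  cy5 -> i8,i9 (xor/sub) dual
  cy6 -> i10 (st) tail

ISSUED = 8,9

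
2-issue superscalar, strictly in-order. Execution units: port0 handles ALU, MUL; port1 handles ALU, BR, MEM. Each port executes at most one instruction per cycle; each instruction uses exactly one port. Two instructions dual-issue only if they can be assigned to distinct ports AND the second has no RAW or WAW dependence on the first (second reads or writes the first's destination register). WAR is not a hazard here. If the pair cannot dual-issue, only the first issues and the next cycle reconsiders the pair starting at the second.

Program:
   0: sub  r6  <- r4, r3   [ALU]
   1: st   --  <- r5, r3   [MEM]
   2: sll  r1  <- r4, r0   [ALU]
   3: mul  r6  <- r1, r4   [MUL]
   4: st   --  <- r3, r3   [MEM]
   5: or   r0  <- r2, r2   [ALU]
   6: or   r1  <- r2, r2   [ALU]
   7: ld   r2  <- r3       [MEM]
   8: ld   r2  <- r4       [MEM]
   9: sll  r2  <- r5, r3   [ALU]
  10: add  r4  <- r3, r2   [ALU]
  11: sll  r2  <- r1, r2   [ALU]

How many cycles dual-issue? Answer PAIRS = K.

PAIRS = 4

  cy0 -> i0,i1 (sub;st) dual
  cy1 -> i2 (sll) RAW r1
  cy2 -> i3,i4 (mul;st) dual
  cy3 -> i5,i6 (or;or) dual
  cy4 -> i7 (ld) no-port MEM/MEM
  cy5 -> i8 (ld) WAW r2
  cy6 -> i9 (sll) RAW r2
  cy7 -> i10,i11 (add;sll) dual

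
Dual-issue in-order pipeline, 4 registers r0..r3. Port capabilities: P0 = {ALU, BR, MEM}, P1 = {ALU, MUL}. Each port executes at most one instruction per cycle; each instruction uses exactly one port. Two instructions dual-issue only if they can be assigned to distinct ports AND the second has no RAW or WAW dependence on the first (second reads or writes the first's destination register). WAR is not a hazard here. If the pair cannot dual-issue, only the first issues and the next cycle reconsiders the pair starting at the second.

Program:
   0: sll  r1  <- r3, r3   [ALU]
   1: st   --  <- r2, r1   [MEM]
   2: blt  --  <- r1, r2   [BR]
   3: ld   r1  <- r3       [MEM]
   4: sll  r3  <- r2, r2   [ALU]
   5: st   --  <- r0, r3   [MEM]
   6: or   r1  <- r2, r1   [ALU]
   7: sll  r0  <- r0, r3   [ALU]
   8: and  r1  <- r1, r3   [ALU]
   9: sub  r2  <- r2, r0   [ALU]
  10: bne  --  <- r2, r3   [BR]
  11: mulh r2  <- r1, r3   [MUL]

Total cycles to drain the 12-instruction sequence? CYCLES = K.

c0: i0 sll.ALU  RAW r1
c1: i1 st.MEM  no-port MEM/BR
c2: i2 blt.BR  no-port BR/MEM
c3: i3,i4 ld.MEM;sll.ALU  dual
c4: i5,i6 st.MEM;or.ALU  dual
c5: i7,i8 sll.ALU;and.ALU  dual
c6: i9 sub.ALU  RAW r2
c7: i10,i11 bne.BR;mulh.MUL  dual

CYCLES = 8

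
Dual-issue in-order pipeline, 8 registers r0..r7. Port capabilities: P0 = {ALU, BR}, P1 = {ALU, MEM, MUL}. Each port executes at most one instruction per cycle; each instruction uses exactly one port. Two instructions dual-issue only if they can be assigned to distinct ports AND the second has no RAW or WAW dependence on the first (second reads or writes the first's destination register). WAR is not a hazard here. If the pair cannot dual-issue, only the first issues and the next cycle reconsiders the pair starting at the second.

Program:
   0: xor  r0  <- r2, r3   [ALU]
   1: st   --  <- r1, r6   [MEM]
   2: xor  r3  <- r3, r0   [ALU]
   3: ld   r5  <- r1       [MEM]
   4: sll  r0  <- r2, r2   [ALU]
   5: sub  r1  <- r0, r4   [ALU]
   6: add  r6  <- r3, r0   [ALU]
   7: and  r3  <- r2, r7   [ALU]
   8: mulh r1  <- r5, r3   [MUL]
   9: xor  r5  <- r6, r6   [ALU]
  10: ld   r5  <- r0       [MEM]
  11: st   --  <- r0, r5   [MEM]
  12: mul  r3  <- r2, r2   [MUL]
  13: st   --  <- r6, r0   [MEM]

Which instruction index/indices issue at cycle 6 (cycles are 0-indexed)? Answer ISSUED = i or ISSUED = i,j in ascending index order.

ISSUED = 10

0. xor+st @i0/i1  | pair
1. xor+ld @i2/i3  | pair
2. sll @i4  | RAW r0
3. sub+add @i5/i6  | pair
4. and @i7  | RAW r3
5. mulh+xor @i8/i9  | pair
6. ld @i10  | no-port MEM/MEM
7. st @i11  | no-port MEM/MUL
8. mul @i12  | no-port MUL/MEM
9. st @i13  | tail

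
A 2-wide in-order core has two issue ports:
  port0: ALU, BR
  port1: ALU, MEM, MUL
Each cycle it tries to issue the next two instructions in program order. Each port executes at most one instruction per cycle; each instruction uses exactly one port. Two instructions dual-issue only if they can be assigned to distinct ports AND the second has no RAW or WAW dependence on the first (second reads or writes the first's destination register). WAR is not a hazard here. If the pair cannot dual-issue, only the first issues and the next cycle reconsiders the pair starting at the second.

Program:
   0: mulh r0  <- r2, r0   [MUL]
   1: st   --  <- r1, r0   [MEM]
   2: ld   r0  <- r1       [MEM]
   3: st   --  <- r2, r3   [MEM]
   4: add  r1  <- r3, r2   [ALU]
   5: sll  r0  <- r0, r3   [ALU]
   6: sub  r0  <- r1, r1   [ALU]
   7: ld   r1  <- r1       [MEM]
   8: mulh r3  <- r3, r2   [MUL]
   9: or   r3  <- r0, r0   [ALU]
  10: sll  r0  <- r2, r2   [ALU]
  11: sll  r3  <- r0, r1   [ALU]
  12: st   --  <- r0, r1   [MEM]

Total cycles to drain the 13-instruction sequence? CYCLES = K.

#0 head=0: mulh i0 no-port MUL/MEM
#1 head=1: st i1 no-port MEM/MEM
#2 head=2: ld i2 no-port MEM/MEM
#3 head=3: st/add i3,i4 2-wide
#4 head=5: sll i5 WAW r0
#5 head=6: sub/ld i6,i7 2-wide
#6 head=8: mulh i8 WAW r3
#7 head=9: or/sll i9,i10 2-wide
#8 head=11: sll/st i11,i12 2-wide

CYCLES = 9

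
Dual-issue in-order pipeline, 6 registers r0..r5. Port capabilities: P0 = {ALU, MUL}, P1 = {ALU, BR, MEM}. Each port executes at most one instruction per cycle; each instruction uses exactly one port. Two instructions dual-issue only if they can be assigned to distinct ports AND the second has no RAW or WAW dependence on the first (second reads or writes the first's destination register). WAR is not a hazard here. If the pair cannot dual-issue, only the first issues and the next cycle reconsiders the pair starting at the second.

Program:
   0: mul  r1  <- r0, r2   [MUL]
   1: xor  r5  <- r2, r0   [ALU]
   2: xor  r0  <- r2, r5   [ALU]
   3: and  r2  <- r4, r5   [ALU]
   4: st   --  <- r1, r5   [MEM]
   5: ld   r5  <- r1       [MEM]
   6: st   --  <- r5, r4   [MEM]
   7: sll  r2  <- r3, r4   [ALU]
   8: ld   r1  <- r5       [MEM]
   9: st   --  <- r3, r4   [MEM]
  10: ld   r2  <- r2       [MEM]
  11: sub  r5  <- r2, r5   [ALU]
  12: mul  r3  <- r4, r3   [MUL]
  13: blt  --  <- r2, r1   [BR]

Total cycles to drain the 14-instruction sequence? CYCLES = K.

#0 head=0: mul+xor i0,i1 pair
#1 head=2: xor+and i2,i3 pair
#2 head=4: st i4 no-port MEM/MEM
#3 head=5: ld i5 no-port MEM/MEM
#4 head=6: st+sll i6,i7 pair
#5 head=8: ld i8 no-port MEM/MEM
#6 head=9: st i9 no-port MEM/MEM
#7 head=10: ld i10 RAW r2
#8 head=11: sub+mul i11,i12 pair
#9 head=13: blt i13 tail

CYCLES = 10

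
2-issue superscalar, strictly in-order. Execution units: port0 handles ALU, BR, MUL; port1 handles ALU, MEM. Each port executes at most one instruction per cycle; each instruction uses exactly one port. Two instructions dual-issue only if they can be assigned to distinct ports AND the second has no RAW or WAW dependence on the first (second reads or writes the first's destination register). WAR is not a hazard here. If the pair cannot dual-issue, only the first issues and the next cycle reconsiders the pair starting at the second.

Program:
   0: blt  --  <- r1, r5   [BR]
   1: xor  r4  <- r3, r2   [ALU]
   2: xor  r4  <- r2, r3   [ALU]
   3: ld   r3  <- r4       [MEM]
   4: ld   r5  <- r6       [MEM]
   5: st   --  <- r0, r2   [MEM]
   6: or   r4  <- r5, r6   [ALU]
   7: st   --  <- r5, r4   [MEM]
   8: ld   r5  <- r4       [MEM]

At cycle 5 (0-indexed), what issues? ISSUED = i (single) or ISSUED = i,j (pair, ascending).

  cy0 -> i0,i1 (blt.BR+xor.ALU) 2-wide
  cy1 -> i2 (xor.ALU) RAW r4
  cy2 -> i3 (ld.MEM) no-port MEM/MEM
  cy3 -> i4 (ld.MEM) no-port MEM/MEM
  cy4 -> i5,i6 (st.MEM+or.ALU) 2-wide
  cy5 -> i7 (st.MEM) no-port MEM/MEM
  cy6 -> i8 (ld.MEM) tail

ISSUED = 7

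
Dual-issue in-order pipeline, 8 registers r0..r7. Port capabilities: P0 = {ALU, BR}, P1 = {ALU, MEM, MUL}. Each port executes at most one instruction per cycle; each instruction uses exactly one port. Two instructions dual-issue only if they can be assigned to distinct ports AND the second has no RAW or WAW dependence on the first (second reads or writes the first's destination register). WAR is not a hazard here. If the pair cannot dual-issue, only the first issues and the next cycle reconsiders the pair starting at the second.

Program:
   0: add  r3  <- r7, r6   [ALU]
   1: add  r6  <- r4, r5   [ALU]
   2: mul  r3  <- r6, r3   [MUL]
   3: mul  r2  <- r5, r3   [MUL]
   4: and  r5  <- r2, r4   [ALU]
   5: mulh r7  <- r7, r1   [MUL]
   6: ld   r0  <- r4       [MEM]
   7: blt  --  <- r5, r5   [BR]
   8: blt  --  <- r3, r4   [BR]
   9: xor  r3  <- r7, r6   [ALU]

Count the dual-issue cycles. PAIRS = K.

PAIRS = 4

c0: i0+i1 add.ALU+add.ALU  dual
c1: i2 mul.MUL  no-port MUL/MUL
c2: i3 mul.MUL  RAW r2
c3: i4+i5 and.ALU+mulh.MUL  dual
c4: i6+i7 ld.MEM+blt.BR  dual
c5: i8+i9 blt.BR+xor.ALU  dual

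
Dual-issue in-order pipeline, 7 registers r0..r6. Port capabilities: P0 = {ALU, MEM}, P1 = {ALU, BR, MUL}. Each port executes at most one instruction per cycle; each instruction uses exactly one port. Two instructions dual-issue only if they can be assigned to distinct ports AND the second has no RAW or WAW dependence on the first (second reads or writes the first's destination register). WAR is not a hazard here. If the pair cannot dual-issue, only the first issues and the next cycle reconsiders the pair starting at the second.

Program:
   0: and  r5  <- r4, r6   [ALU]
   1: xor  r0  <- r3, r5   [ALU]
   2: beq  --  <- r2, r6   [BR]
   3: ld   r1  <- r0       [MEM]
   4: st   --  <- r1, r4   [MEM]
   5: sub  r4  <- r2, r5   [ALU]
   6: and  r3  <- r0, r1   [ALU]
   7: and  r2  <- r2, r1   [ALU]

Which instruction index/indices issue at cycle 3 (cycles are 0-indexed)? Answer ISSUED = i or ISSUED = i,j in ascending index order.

ISSUED = 4,5

c0: i0 and  RAW r5
c1: i1,i2 xor beq  dual
c2: i3 ld  no-port MEM/MEM
c3: i4,i5 st sub  dual
c4: i6,i7 and and  dual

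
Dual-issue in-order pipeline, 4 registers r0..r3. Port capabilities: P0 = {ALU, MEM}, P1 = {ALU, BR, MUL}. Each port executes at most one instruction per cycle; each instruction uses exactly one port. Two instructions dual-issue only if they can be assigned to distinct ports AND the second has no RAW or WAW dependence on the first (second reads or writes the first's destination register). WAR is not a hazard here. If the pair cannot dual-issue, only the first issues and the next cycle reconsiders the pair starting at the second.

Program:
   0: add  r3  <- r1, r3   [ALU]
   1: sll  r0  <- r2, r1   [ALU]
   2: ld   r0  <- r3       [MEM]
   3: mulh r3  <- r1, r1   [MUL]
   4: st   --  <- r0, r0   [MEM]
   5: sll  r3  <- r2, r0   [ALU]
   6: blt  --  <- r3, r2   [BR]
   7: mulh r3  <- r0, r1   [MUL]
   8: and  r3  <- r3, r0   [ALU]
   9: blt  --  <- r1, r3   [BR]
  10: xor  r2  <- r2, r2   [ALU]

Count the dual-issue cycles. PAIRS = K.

t=0 i0+i1:add.ALU/sll.ALU ; pair
t=1 i2+i3:ld.MEM/mulh.MUL ; pair
t=2 i4+i5:st.MEM/sll.ALU ; pair
t=3 i6:blt.BR ; no-port BR/MUL
t=4 i7:mulh.MUL ; RAW+WAW r3
t=5 i8:and.ALU ; RAW r3
t=6 i9+i10:blt.BR/xor.ALU ; pair

PAIRS = 4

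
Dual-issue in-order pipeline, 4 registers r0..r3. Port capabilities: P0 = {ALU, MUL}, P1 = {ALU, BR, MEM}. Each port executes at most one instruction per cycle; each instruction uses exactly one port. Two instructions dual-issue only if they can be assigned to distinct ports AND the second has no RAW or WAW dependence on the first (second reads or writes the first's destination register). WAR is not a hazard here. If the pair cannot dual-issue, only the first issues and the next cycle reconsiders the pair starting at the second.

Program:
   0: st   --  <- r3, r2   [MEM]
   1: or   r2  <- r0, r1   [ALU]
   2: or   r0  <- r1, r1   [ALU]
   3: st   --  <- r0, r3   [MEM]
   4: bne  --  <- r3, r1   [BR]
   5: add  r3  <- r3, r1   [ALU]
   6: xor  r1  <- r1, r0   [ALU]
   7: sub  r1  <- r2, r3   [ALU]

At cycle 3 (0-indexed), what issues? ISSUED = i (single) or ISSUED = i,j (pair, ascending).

[0] i0,i1  st.MEM;or.ALU  -- pair
[1] i2  or.ALU  -- RAW r0
[2] i3  st.MEM  -- no-port MEM/BR
[3] i4,i5  bne.BR;add.ALU  -- pair
[4] i6  xor.ALU  -- WAW r1
[5] i7  sub.ALU  -- tail

ISSUED = 4,5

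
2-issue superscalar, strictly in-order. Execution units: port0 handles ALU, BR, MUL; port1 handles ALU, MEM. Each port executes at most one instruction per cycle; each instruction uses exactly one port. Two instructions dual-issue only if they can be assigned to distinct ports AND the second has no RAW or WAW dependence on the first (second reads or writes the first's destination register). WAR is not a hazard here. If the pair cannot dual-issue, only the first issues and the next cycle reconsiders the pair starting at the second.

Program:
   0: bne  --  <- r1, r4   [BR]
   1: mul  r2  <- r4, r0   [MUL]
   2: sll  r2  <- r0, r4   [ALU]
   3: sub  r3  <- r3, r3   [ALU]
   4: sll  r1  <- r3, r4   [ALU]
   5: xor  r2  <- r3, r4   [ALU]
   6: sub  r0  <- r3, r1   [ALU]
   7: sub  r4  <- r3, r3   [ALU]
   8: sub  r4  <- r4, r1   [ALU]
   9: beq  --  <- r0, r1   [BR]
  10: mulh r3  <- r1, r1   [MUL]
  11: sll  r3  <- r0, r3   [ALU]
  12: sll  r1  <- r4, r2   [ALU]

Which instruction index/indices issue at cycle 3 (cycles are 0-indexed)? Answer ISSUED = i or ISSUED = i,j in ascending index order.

ISSUED = 4,5

[0] i0  bne.BR  -- no-port BR/MUL
[1] i1  mul.MUL  -- WAW r2
[2] i2&i3  sll.ALU;sub.ALU  -- 2-wide
[3] i4&i5  sll.ALU;xor.ALU  -- 2-wide
[4] i6&i7  sub.ALU;sub.ALU  -- 2-wide
[5] i8&i9  sub.ALU;beq.BR  -- 2-wide
[6] i10  mulh.MUL  -- RAW+WAW r3
[7] i11&i12  sll.ALU;sll.ALU  -- 2-wide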